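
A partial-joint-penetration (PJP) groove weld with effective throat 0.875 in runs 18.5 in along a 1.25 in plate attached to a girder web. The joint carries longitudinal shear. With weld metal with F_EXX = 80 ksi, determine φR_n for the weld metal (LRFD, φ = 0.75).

Effective throat (given) t_e = 0.875 in.
A_we = 0.875 × 18.5 = 16.19 in².
F_nw = 0.6 F_EXX = 48 ksi.
φR_n = 0.75 × 48 × 16.19 = 582.8 kip.

φR_n ≈ 583 kip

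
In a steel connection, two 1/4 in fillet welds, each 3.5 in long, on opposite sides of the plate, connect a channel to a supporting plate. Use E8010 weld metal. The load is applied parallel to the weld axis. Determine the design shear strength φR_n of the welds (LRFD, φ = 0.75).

φR_n ≈ 44.5 kip

E80XX → F_EXX = 80 ksi.
Effective throat t_e = 0.707 × 0.25 = 0.1767 in.
Total length L = 7 in; A_we = 0.1767 × 7 = 1.237 in².
F_nw = 0.6 F_EXX = 0.6 × 80 = 48 ksi.
φR_n = 0.75 × 48 × 1.237 = 44.54 kip.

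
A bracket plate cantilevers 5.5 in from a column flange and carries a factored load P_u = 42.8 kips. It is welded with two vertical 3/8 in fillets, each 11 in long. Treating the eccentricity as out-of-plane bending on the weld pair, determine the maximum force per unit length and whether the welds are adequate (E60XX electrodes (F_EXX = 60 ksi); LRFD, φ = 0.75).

L_w = 2 × 11 = 22 in; section modulus (unit throat) S = 2 × L²/6 = 40.33 in².
Direct shear f_v = P/L_w = 42.8/22 = 1.945 kip/in.
Moment M = P × e = 42.8 × 5.5 = 235.4 kip·in; bending f_b = M/S = 5.836 kip/in.
f_max = √(f_v² + f_b²) = √(1.945² + 5.836²) = 6.152 kip/in.
φr_n = 0.75 × 0.6 × 60 × (0.707 × 0.375) = 7.158 kip/in → adequate.

f_max ≈ 6.15 kip/in; adequate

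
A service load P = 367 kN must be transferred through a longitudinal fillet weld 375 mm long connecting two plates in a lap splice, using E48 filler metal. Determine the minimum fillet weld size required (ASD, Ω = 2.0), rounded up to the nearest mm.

w = 10 mm

E48XX → F_EXX = 480 MPa.
Total weld length L = 375 mm.
Required throat t_e = P × Ω / (0.6 F_EXX × L) = 367 × 2.0 / (0.6 × 480 × 375 × 10⁻³) = 6.796 mm.
Required leg w = t_e / 0.707 = 9.613 mm → use 10 mm.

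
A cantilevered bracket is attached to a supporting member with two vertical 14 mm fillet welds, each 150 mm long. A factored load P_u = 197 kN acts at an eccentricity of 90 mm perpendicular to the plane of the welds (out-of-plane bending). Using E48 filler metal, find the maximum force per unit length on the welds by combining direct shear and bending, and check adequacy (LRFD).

f_max ≈ 2450 N/mm; NOT adequate

E48XX → F_EXX = 480 MPa.
L_w = 2 × 150 = 300 mm; section modulus (unit throat) S = 2 × L²/6 = 7500 mm².
Direct shear f_v = P/L_w = 197×10³/300 = 656.7 N/mm.
Moment M = P × e = 197×10³ × 90 = 17730000 N·mm; bending f_b = M/S = 2364 N/mm.
f_max = √(f_v² + f_b²) = √(656.7² + 2364²) = 2454 N/mm.
φr_n = 0.75 × 0.6 × 480 × (0.707 × 14) = 2138 N/mm → NOT adequate.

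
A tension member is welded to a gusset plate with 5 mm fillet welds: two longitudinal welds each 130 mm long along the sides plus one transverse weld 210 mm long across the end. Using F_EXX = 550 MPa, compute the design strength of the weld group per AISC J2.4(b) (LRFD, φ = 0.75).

t_e = 0.707 × 5 = 3.535 mm.
R_nwl = 0.6 × 550 × 3.535 × 260 × 10⁻³ = 303.3 kN (longitudinal, 2 welds).
R_nwt = 0.6 × 550 × 3.535 × 210 × 10⁻³ = 245 kN (transverse, base value).
(i) R_nwl + R_nwt = 548.3 kN; (ii) 0.85 R_nwl + 1.5 R_nwt = 625.3 kN.
R_n = max = 625.3 kN [governs: (ii)]; φR_n = 469 kN.

φR_n ≈ 469 kN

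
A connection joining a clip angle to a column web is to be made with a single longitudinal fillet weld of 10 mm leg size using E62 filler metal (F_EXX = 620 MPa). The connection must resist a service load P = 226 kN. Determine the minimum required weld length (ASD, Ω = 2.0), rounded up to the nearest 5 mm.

L = 175 mm

Throat t_e = 0.707 × 10 = 7.07 mm.
r_n/Ω = (0.6 × 620 × 7.07) / 2.0 = 1315 N/mm = 1.315 kN/mm.
L_req = P / (r_n/Ω) = 226 / 1.315 = 171.9 mm total.
Round up → use L = 175 mm.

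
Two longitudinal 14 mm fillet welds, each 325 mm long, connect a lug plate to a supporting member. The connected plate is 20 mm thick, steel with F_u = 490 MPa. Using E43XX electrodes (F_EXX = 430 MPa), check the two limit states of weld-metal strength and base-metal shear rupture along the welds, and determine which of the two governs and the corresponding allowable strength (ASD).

t_e = 0.707 × 14 = 9.898 mm; L = 650 mm.
Weld metal: R_n/Ω = (1/2.0) × 0.6 × 430 × 9.898 × 650 × 10⁻³ = 829.9 kN.
Base metal (shear rupture): R_n/Ω = (1/2.0) × 0.6 × 490 × 20 × 650 × 10⁻³ = 1911 kN.
Governing: weld metal.

R_n/Ω ≈ 830 kN (weld metal governs)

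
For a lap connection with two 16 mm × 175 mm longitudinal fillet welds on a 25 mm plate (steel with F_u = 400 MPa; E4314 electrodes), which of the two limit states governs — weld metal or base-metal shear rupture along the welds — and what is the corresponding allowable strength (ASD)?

R_n/Ω ≈ 511 kN (weld metal governs)

E43XX → F_EXX = 430 MPa.
t_e = 0.707 × 16 = 11.31 mm; L = 350 mm.
Weld metal: R_n/Ω = (1/2.0) × 0.6 × 430 × 11.31 × 350 × 10⁻³ = 510.7 kN.
Base metal (shear rupture): R_n/Ω = (1/2.0) × 0.6 × 400 × 25 × 350 × 10⁻³ = 1050 kN.
Governing: weld metal.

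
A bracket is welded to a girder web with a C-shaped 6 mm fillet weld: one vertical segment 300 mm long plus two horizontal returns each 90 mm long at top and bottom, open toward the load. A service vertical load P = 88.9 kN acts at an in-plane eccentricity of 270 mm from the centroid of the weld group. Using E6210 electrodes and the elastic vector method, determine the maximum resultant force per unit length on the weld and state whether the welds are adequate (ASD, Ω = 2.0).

E62XX → F_EXX = 620 MPa.
Total weld length L_w = 480 mm. Treat welds as unit-width lines.
Centroid: x̄ = 2×90×45 / 480 = 16.88 mm from the vertical weld.
Polar moment about centroid: J = I_x + I_y = [300³/12 + 2×90×150²] + [300×16.88² + 2(90³/12 + 90×28.12²)] = 6649000 mm³.
Direct shear f_v = P/L_w = 88.9×10³ / 480 = 185.2 N/mm (vertical).
Torsion M = P·e = 88.9×10³ × 270 = 24003000 N·mm.
Critical point at (x, y) = (73.12, 150) from centroid. f_tx = M·y/J = 541.5 N/mm; f_ty = M·x/J = 264 N/mm.
Resultant f_max = √[f_tx² + (f_v + f_ty)²] = √[541.5² + (185.2 + 264)²] = 703.5 N/mm.
Capacity per unit length: r_n/Ω = (1/2.0) × 0.6 × 620 × (0.707 × 6) = 789 N/mm.
703.5 ≤ 789 → adequate.

f_max ≈ 704 N/mm; adequate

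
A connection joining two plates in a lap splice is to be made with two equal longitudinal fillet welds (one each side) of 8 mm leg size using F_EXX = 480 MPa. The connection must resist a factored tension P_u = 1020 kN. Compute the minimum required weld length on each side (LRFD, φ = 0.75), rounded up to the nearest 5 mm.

L = 420 mm on each side

Throat t_e = 0.707 × 8 = 5.656 mm.
φr_n = 0.75 × 0.6 × 480 × 5.656 × 10⁻³ = 1.222 kN/mm.
L_req = P_u / φr_n = 1020 / 1.222 = 834.9 mm total.
Per side: 834.9 / 2 = 417.5 mm.
Round up → use L = 420 mm on each side.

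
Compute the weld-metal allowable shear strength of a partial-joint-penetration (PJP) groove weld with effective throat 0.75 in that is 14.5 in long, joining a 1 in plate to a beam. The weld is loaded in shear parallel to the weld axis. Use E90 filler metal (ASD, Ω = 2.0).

R_n/Ω ≈ 294 kip

E90XX → F_EXX = 90 ksi.
Effective throat (given) t_e = 0.75 in.
A_we = 0.75 × 14.5 = 10.88 in².
F_nw = 0.6 F_EXX = 54 ksi.
R_n/Ω = (54 × 10.88) / 2.0 = 293.6 kip.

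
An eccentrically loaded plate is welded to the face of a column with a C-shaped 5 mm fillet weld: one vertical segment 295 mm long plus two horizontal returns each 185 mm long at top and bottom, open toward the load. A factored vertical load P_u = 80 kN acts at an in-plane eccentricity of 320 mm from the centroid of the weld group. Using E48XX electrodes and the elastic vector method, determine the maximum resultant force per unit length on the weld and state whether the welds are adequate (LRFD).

E48XX → F_EXX = 480 MPa.
Total weld length L_w = 665 mm. Treat welds as unit-width lines.
Centroid: x̄ = 2×185×92.5 / 665 = 51.47 mm from the vertical weld.
Polar moment about centroid: J = I_x + I_y = [295³/12 + 2×185×147.5²] + [295×51.47² + 2(185³/12 + 185×41.03²)] = 12650000 mm³.
Direct shear f_v = P/L_w = 80×10³ / 665 = 120.3 N/mm (vertical).
Torsion M = P·e = 80×10³ × 320 = 25600000 N·mm.
Critical point at (x, y) = (133.5, 147.5) from centroid. f_tx = M·y/J = 298.5 N/mm; f_ty = M·x/J = 270.3 N/mm.
Resultant f_max = √[f_tx² + (f_v + f_ty)²] = √[298.5² + (120.3 + 270.3)²] = 491.6 N/mm.
Capacity per unit length: φr_n = 0.75 × 0.6 × 480 × (0.707 × 5) = 763.6 N/mm.
491.6 ≤ 763.6 → adequate.

f_max ≈ 492 N/mm; adequate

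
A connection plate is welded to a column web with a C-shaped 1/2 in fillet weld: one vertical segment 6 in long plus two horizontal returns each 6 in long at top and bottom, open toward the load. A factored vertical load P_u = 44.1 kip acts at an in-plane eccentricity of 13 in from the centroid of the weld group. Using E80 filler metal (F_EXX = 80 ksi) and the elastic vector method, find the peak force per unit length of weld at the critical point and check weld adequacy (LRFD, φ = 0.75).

f_max ≈ 16.5 kip/in; NOT adequate

Total weld length L_w = 18 in. Treat welds as unit-width lines.
Centroid: x̄ = 2×6×3 / 18 = 2 in from the vertical weld.
Polar moment about centroid: J = I_x + I_y = [6³/12 + 2×6×3²] + [6×2² + 2(6³/12 + 6×1²)] = 198 in³.
Direct shear f_v = P/L_w = 44.1 / 18 = 2.45 kip/in (vertical).
Torsion M = P·e = 44.1 × 13 = 573.3 kip·in.
Critical point at (x, y) = (4, 3) from centroid. f_tx = M·y/J = 8.686 kip/in; f_ty = M·x/J = 11.58 kip/in.
Resultant f_max = √[f_tx² + (f_v + f_ty)²] = √[8.686² + (2.45 + 11.58)²] = 16.5 kip/in.
Capacity per unit length: φr_n = 0.75 × 0.6 × 80 × (0.707 × 0.5) = 12.73 kip/in.
16.5 > 12.73 → NOT adequate.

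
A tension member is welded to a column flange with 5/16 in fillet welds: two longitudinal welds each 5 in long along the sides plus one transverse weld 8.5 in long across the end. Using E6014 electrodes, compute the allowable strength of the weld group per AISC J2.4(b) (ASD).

E60XX → F_EXX = 60 ksi.
t_e = 0.707 × 0.3125 = 0.2209 in.
R_nwl = 0.6 × 60 × 0.2209 × 10 = 79.54 kip (longitudinal, 2 welds).
R_nwt = 0.6 × 60 × 0.2209 × 8.5 = 67.61 kip (transverse, base value).
(i) R_nwl + R_nwt = 147.1 kip; (ii) 0.85 R_nwl + 1.5 R_nwt = 169 kip.
R_n = max = 169 kip [governs: (ii)]; R_n/Ω = 84.51 kip.

R_n/Ω ≈ 84.5 kip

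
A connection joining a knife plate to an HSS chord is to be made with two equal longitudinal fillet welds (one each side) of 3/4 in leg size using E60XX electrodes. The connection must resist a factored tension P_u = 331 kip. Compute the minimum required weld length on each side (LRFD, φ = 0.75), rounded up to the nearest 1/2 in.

L = 12 in on each side

E60XX → F_EXX = 60 ksi.
Throat t_e = 0.707 × 0.75 = 0.5302 in.
φr_n = 0.75 × 0.6 × 60 × 0.5302 = 14.32 kip/in.
L_req = P_u / φr_n = 331 / 14.32 = 23.12 in total.
Per side: 23.12 / 2 = 11.56 in.
Round up → use L = 12 in on each side.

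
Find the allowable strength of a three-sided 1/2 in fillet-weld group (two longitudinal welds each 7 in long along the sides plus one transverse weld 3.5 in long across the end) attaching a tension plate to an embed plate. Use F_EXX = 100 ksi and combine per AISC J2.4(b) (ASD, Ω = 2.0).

t_e = 0.707 × 0.5 = 0.3535 in.
R_nwl = 0.6 × 100 × 0.3535 × 14 = 296.9 kips (longitudinal, 2 welds).
R_nwt = 0.6 × 100 × 0.3535 × 3.5 = 74.23 kips (transverse, base value).
(i) R_nwl + R_nwt = 371.2 kips; (ii) 0.85 R_nwl + 1.5 R_nwt = 363.8 kips.
R_n = max = 371.2 kips [governs: (i)]; R_n/Ω = 185.6 kips.

R_n/Ω ≈ 186 kips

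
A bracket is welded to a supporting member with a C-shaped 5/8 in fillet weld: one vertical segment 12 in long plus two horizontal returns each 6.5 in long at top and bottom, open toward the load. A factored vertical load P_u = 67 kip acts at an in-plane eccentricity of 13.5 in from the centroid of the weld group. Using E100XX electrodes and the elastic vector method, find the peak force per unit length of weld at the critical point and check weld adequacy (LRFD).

f_max ≈ 11.5 kip/in; adequate

E100XX → F_EXX = 100 ksi.
Total weld length L_w = 25 in. Treat welds as unit-width lines.
Centroid: x̄ = 2×6.5×3.25 / 25 = 1.69 in from the vertical weld.
Polar moment about centroid: J = I_x + I_y = [12³/12 + 2×6.5×6²] + [12×1.69² + 2(6.5³/12 + 6.5×1.56²)] = 723.7 in³.
Direct shear f_v = P/L_w = 67 / 25 = 2.68 kip/in (vertical).
Torsion M = P·e = 67 × 13.5 = 904.5 kip·in.
Critical point at (x, y) = (4.81, 6) from centroid. f_tx = M·y/J = 7.499 kip/in; f_ty = M·x/J = 6.012 kip/in.
Resultant f_max = √[f_tx² + (f_v + f_ty)²] = √[7.499² + (2.68 + 6.012)²] = 11.48 kip/in.
Capacity per unit length: φr_n = 0.75 × 0.6 × 100 × (0.707 × 0.625) = 19.88 kip/in.
11.48 ≤ 19.88 → adequate.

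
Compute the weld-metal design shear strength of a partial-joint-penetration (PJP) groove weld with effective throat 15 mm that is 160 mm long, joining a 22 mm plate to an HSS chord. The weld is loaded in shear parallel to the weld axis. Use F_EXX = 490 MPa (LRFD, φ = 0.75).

φR_n ≈ 529 kN

Effective throat (given) t_e = 15 mm.
A_we = 15 × 160 = 2400 mm².
F_nw = 0.6 F_EXX = 294 MPa.
φR_n = 0.75 × 294 × 2400 × 10⁻³ = 529.2 kN.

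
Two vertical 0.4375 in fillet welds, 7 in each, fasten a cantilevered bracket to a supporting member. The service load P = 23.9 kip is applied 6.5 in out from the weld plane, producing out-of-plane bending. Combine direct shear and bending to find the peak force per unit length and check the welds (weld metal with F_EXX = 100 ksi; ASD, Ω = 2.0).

L_w = 2 × 7 = 14 in; section modulus (unit throat) S = 2 × L²/6 = 16.33 in².
Direct shear f_v = P/L_w = 23.9/14 = 1.707 kip/in.
Moment M = P × e = 23.9 × 6.5 = 155.35 kip·in; bending f_b = M/S = 9.511 kip/in.
f_max = √(f_v² + f_b²) = √(1.707² + 9.511²) = 9.663 kip/in.
r_n/Ω = (1/2.0) × 0.6 × 100 × (0.707 × 0.4375) = 9.279 kip/in → NOT adequate.

f_max ≈ 9.66 kip/in; NOT adequate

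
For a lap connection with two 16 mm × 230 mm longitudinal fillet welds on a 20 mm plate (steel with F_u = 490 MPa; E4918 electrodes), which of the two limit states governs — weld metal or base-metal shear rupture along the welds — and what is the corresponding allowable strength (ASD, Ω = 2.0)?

R_n/Ω ≈ 765 kN (weld metal governs)

E49XX → F_EXX = 490 MPa.
t_e = 0.707 × 16 = 11.31 mm; L = 460 mm.
Weld metal: R_n/Ω = (1/2.0) × 0.6 × 490 × 11.31 × 460 × 10⁻³ = 764.9 kN.
Base metal (shear rupture): R_n/Ω = (1/2.0) × 0.6 × 490 × 20 × 460 × 10⁻³ = 1352 kN.
Governing: weld metal.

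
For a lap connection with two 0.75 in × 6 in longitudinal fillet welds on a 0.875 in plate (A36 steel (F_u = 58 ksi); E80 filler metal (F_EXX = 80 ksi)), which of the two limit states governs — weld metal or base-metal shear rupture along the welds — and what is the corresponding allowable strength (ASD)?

t_e = 0.707 × 0.75 = 0.5302 in; L = 12 in.
Weld metal: R_n/Ω = (1/2.0) × 0.6 × 80 × 0.5302 × 12 = 152.7 kip.
Base metal (shear rupture): R_n/Ω = (1/2.0) × 0.6 × 58 × 0.875 × 12 = 182.7 kip.
Governing: weld metal.

R_n/Ω ≈ 153 kip (weld metal governs)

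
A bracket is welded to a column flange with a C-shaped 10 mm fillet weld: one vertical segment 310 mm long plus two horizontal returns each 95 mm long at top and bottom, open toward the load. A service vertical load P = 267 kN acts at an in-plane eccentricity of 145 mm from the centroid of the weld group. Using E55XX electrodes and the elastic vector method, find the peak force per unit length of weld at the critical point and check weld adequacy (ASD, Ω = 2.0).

f_max ≈ 1230 N/mm; NOT adequate

E55XX → F_EXX = 550 MPa.
Total weld length L_w = 500 mm. Treat welds as unit-width lines.
Centroid: x̄ = 2×95×47.5 / 500 = 18.05 mm from the vertical weld.
Polar moment about centroid: J = I_x + I_y = [310³/12 + 2×95×155²] + [310×18.05² + 2(95³/12 + 95×29.45²)] = 7456000 mm³.
Direct shear f_v = P/L_w = 267×10³ / 500 = 534 N/mm (vertical).
Torsion M = P·e = 267×10³ × 145 = 38715000 N·mm.
Critical point at (x, y) = (76.95, 155) from centroid. f_tx = M·y/J = 804.8 N/mm; f_ty = M·x/J = 399.6 N/mm.
Resultant f_max = √[f_tx² + (f_v + f_ty)²] = √[804.8² + (534 + 399.6)²] = 1233 N/mm.
Capacity per unit length: r_n/Ω = (1/2.0) × 0.6 × 550 × (0.707 × 10) = 1167 N/mm.
1233 > 1167 → NOT adequate.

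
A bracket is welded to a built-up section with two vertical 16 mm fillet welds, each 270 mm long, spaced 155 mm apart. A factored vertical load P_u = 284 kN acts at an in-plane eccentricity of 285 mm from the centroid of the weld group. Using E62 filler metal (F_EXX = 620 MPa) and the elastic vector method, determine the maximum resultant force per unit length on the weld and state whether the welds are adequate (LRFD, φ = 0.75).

Total weld length L_w = 540 mm. Treat welds as unit-width lines.
Polar moment about centroid: J = 2[d³/12 + d(b/2)²] = 2[270³/12 + 270×77.5²] = 6524000 mm³.
Direct shear f_v = P/L_w = 284×10³ / 540 = 525.9 N/mm (vertical).
Torsion M = P·e = 284×10³ × 285 = 80940000 N·mm.
Critical point at (x, y) = (77.5, 135) from centroid. f_tx = M·y/J = 1675 N/mm; f_ty = M·x/J = 961.5 N/mm.
Resultant f_max = √[f_tx² + (f_v + f_ty)²] = √[1675² + (525.9 + 961.5)²] = 2240 N/mm.
Capacity per unit length: φr_n = 0.75 × 0.6 × 620 × (0.707 × 16) = 3156 N/mm.
2240 ≤ 3156 → adequate.

f_max ≈ 2240 N/mm; adequate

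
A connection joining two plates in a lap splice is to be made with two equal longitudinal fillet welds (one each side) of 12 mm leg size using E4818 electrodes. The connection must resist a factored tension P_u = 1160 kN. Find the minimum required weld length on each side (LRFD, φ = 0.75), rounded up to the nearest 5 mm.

E48XX → F_EXX = 480 MPa.
Throat t_e = 0.707 × 12 = 8.484 mm.
φr_n = 0.75 × 0.6 × 480 × 8.484 × 10⁻³ = 1.833 kN/mm.
L_req = P_u / φr_n = 1160 / 1.833 = 633 mm total.
Per side: 633 / 2 = 316.5 mm.
Round up → use L = 320 mm on each side.

L = 320 mm on each side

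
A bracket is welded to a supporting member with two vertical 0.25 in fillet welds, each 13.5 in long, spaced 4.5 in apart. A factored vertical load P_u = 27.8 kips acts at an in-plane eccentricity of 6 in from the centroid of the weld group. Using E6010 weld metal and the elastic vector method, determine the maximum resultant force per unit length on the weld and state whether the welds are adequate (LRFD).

f_max ≈ 2.68 kip/in; adequate

E60XX → F_EXX = 60 ksi.
Total weld length L_w = 27 in. Treat welds as unit-width lines.
Polar moment about centroid: J = 2[d³/12 + d(b/2)²] = 2[13.5³/12 + 13.5×2.25²] = 546.8 in³.
Direct shear f_v = P/L_w = 27.8 / 27 = 1.03 kip/in (vertical).
Torsion M = P·e = 27.8 × 6 = 166.8 kip·in.
Critical point at (x, y) = (2.25, 6.75) from centroid. f_tx = M·y/J = 2.059 kip/in; f_ty = M·x/J = 0.6864 kip/in.
Resultant f_max = √[f_tx² + (f_v + f_ty)²] = √[2.059² + (1.03 + 0.6864)²] = 2.681 kip/in.
Capacity per unit length: φr_n = 0.75 × 0.6 × 60 × (0.707 × 0.25) = 4.772 kip/in.
2.681 ≤ 4.772 → adequate.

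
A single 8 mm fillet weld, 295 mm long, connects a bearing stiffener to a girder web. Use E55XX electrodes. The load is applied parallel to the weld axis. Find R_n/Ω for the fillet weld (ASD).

R_n/Ω ≈ 275 kN

E55XX → F_EXX = 550 MPa.
Effective throat t_e = 0.707 × 8 = 5.656 mm.
Total length L = 295 mm; A_we = 5.656 × 295 = 1669 mm².
F_nw = 0.6 F_EXX = 0.6 × 550 = 330 MPa.
R_n = 330 × 1669 × 10⁻³ = 550.6 kN; R_n/Ω = 550.6/2.0 = 275.3 kN.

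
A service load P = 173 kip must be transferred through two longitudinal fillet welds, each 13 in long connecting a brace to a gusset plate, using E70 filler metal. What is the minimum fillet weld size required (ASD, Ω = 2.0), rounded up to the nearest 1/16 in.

w = 1/2 in

E70XX → F_EXX = 70 ksi.
Total weld length L = 26 in.
Required throat t_e = P × Ω / (0.6 F_EXX × L) = 173 × 2.0 / (0.6 × 70 × 26) = 0.3168 in.
Required leg w = t_e / 0.707 = 0.4482 in → use 1/2 in.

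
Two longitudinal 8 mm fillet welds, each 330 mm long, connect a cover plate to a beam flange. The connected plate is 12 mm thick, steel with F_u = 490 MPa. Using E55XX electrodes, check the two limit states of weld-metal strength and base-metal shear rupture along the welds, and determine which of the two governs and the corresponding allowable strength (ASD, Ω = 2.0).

E55XX → F_EXX = 550 MPa.
t_e = 0.707 × 8 = 5.656 mm; L = 660 mm.
Weld metal: R_n/Ω = (1/2.0) × 0.6 × 550 × 5.656 × 660 × 10⁻³ = 615.9 kN.
Base metal (shear rupture): R_n/Ω = (1/2.0) × 0.6 × 490 × 12 × 660 × 10⁻³ = 1164 kN.
Governing: weld metal.

R_n/Ω ≈ 616 kN (weld metal governs)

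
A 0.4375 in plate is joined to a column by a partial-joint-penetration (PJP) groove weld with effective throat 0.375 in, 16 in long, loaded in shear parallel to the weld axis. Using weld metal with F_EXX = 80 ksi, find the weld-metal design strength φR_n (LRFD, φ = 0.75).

φR_n ≈ 216 kip

Effective throat (given) t_e = 0.375 in.
A_we = 0.375 × 16 = 6 in².
F_nw = 0.6 F_EXX = 48 ksi.
φR_n = 0.75 × 48 × 6 = 216 kip.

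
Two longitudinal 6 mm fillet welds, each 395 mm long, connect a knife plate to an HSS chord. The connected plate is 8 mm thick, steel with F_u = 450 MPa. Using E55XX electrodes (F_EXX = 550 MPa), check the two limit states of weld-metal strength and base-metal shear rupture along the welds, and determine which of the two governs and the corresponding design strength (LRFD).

φR_n ≈ 829 kN (weld metal governs)

t_e = 0.707 × 6 = 4.242 mm; L = 790 mm.
Weld metal: φR_n = 0.75 × 0.6 × 550 × 4.242 × 790 × 10⁻³ = 829.4 kN.
Base metal (shear rupture): φR_n = 0.75 × 0.6 × 450 × 8 × 790 × 10⁻³ = 1280 kN.
Governing: weld metal.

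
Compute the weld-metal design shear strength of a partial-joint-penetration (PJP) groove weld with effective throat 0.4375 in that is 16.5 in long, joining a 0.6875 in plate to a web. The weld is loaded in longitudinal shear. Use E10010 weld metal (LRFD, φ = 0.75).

E100XX → F_EXX = 100 ksi.
Effective throat (given) t_e = 0.4375 in.
A_we = 0.4375 × 16.5 = 7.219 in².
F_nw = 0.6 F_EXX = 60 ksi.
φR_n = 0.75 × 60 × 7.219 = 324.8 kips.

φR_n ≈ 325 kips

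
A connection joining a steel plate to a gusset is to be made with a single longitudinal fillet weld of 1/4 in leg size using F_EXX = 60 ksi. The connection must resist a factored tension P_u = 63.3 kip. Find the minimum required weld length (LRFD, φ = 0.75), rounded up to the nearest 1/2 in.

Throat t_e = 0.707 × 0.25 = 0.1767 in.
φr_n = 0.75 × 0.6 × 60 × 0.1767 = 4.772 kip/in.
L_req = P_u / φr_n = 63.3 / 4.772 = 13.26 in total.
Round up → use L = 13.5 in.

L = 13.5 in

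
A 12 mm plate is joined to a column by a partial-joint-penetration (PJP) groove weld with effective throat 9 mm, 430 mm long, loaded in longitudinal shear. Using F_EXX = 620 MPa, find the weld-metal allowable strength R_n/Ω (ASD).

Effective throat (given) t_e = 9 mm.
A_we = 9 × 430 = 3870 mm².
F_nw = 0.6 F_EXX = 372 MPa.
R_n/Ω = (372 × 3870) / 2.0 × 10⁻³ = 719.8 kN.

R_n/Ω ≈ 720 kN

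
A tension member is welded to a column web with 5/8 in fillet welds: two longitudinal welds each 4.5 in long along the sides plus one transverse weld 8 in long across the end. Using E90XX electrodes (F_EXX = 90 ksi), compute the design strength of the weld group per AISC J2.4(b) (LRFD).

φR_n ≈ 352 kip

t_e = 0.707 × 0.625 = 0.4419 in.
R_nwl = 0.6 × 90 × 0.4419 × 9 = 214.8 kip (longitudinal, 2 welds).
R_nwt = 0.6 × 90 × 0.4419 × 8 = 190.9 kip (transverse, base value).
(i) R_nwl + R_nwt = 405.6 kip; (ii) 0.85 R_nwl + 1.5 R_nwt = 468.9 kip.
R_n = max = 468.9 kip [governs: (ii)]; φR_n = 351.7 kip.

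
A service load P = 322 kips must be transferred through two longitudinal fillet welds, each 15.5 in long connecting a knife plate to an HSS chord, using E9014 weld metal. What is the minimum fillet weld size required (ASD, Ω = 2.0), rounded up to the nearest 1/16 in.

w = 9/16 in

E90XX → F_EXX = 90 ksi.
Total weld length L = 31 in.
Required throat t_e = P × Ω / (0.6 F_EXX × L) = 322 × 2.0 / (0.6 × 90 × 31) = 0.3847 in.
Required leg w = t_e / 0.707 = 0.5441 in → use 9/16 in.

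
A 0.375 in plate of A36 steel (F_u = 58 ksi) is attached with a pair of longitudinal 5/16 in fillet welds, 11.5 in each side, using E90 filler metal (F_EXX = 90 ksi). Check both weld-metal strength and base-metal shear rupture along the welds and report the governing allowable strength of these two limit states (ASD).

t_e = 0.707 × 0.3125 = 0.2209 in; L = 23 in.
Weld metal: R_n/Ω = (1/2.0) × 0.6 × 90 × 0.2209 × 23 = 137.2 kips.
Base metal (shear rupture): R_n/Ω = (1/2.0) × 0.6 × 58 × 0.375 × 23 = 150.1 kips.
Governing: weld metal.

R_n/Ω ≈ 137 kips (weld metal governs)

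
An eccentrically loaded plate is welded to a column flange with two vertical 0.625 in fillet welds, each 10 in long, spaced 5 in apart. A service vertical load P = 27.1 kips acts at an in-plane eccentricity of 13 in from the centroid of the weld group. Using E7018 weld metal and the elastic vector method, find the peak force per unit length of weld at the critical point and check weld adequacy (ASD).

E70XX → F_EXX = 70 ksi.
Total weld length L_w = 20 in. Treat welds as unit-width lines.
Polar moment about centroid: J = 2[d³/12 + d(b/2)²] = 2[10³/12 + 10×2.5²] = 291.7 in³.
Direct shear f_v = P/L_w = 27.1 / 20 = 1.355 kip/in (vertical).
Torsion M = P·e = 27.1 × 13 = 352.3 kip·in.
Critical point at (x, y) = (2.5, 5) from centroid. f_tx = M·y/J = 6.039 kip/in; f_ty = M·x/J = 3.02 kip/in.
Resultant f_max = √[f_tx² + (f_v + f_ty)²] = √[6.039² + (1.355 + 3.02)²] = 7.457 kip/in.
Capacity per unit length: r_n/Ω = (1/2.0) × 0.6 × 70 × (0.707 × 0.625) = 9.279 kip/in.
7.457 ≤ 9.279 → adequate.

f_max ≈ 7.46 kip/in; adequate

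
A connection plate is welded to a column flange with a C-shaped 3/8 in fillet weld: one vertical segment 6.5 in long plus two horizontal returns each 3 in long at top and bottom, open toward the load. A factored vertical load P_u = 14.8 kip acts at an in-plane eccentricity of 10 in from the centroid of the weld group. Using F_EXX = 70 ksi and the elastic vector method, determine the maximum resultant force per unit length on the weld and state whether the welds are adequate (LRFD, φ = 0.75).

f_max ≈ 6.76 kip/in; adequate

Total weld length L_w = 12.5 in. Treat welds as unit-width lines.
Centroid: x̄ = 2×3×1.5 / 12.5 = 0.72 in from the vertical weld.
Polar moment about centroid: J = I_x + I_y = [6.5³/12 + 2×3×3.25²] + [6.5×0.72² + 2(3³/12 + 3×0.78²)] = 97.78 in³.
Direct shear f_v = P/L_w = 14.8 / 12.5 = 1.184 kip/in (vertical).
Torsion M = P·e = 14.8 × 10 = 148 kip·in.
Critical point at (x, y) = (2.28, 3.25) from centroid. f_tx = M·y/J = 4.919 kip/in; f_ty = M·x/J = 3.451 kip/in.
Resultant f_max = √[f_tx² + (f_v + f_ty)²] = √[4.919² + (1.184 + 3.451)²] = 6.759 kip/in.
Capacity per unit length: φr_n = 0.75 × 0.6 × 70 × (0.707 × 0.375) = 8.351 kip/in.
6.759 ≤ 8.351 → adequate.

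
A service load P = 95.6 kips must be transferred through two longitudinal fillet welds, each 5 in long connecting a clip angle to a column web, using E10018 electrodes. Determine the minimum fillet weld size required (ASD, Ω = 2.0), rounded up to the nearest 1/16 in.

w = 1/2 in

E100XX → F_EXX = 100 ksi.
Total weld length L = 10 in.
Required throat t_e = P × Ω / (0.6 F_EXX × L) = 95.6 × 2.0 / (0.6 × 100 × 10) = 0.3187 in.
Required leg w = t_e / 0.707 = 0.4507 in → use 1/2 in.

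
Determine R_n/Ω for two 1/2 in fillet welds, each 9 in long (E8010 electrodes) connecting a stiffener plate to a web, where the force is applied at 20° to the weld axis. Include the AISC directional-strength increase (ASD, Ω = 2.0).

E80XX → F_EXX = 80 ksi.
t_e = 0.707 × 0.5 = 0.3535 in; A_we = 0.3535 × 18 = 6.363 in².
Directional factor: 1.0 + 0.5 sin^1.5(20°) = 1.1.
F_nw = 0.6 × 80 × 1.1 = 52.8 ksi.
R_n/Ω = (52.8 × 6.363) / 2.0 = 168 kip.

R_n/Ω ≈ 168 kip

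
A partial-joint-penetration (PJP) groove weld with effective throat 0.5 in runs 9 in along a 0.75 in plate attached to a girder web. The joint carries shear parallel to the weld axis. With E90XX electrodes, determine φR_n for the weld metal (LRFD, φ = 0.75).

E90XX → F_EXX = 90 ksi.
Effective throat (given) t_e = 0.5 in.
A_we = 0.5 × 9 = 4.5 in².
F_nw = 0.6 F_EXX = 54 ksi.
φR_n = 0.75 × 54 × 4.5 = 182.2 kips.

φR_n ≈ 182 kips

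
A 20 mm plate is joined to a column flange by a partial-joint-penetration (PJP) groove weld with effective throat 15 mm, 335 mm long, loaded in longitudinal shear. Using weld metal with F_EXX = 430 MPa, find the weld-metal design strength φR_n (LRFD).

Effective throat (given) t_e = 15 mm.
A_we = 15 × 335 = 5025 mm².
F_nw = 0.6 F_EXX = 258 MPa.
φR_n = 0.75 × 258 × 5025 × 10⁻³ = 972.3 kN.

φR_n ≈ 972 kN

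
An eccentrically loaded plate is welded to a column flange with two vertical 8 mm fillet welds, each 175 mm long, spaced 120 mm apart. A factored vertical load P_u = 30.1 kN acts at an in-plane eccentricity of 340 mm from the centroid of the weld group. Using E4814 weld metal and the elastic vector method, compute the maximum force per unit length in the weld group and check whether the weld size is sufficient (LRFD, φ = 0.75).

E48XX → F_EXX = 480 MPa.
Total weld length L_w = 350 mm. Treat welds as unit-width lines.
Polar moment about centroid: J = 2[d³/12 + d(b/2)²] = 2[175³/12 + 175×60²] = 2153000 mm³.
Direct shear f_v = P/L_w = 30.1×10³ / 350 = 86 N/mm (vertical).
Torsion M = P·e = 30.1×10³ × 340 = 10234000 N·mm.
Critical point at (x, y) = (60, 87.5) from centroid. f_tx = M·y/J = 415.9 N/mm; f_ty = M·x/J = 285.2 N/mm.
Resultant f_max = √[f_tx² + (f_v + f_ty)²] = √[415.9² + (86 + 285.2)²] = 557.4 N/mm.
Capacity per unit length: φr_n = 0.75 × 0.6 × 480 × (0.707 × 8) = 1222 N/mm.
557.4 ≤ 1222 → adequate.

f_max ≈ 557 N/mm; adequate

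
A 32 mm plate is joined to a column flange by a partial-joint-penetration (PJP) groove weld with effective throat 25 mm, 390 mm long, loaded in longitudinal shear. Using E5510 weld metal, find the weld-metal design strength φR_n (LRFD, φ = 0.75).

E55XX → F_EXX = 550 MPa.
Effective throat (given) t_e = 25 mm.
A_we = 25 × 390 = 9750 mm².
F_nw = 0.6 F_EXX = 330 MPa.
φR_n = 0.75 × 330 × 9750 × 10⁻³ = 2413 kN.

φR_n ≈ 2410 kN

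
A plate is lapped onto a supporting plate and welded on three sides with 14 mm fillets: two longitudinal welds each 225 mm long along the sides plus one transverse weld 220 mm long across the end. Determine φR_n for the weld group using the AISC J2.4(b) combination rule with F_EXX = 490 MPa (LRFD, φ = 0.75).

t_e = 0.707 × 14 = 9.898 mm.
R_nwl = 0.6 × 490 × 9.898 × 450 × 10⁻³ = 1310 kN (longitudinal, 2 welds).
R_nwt = 0.6 × 490 × 9.898 × 220 × 10⁻³ = 640.2 kN (transverse, base value).
(i) R_nwl + R_nwt = 1950 kN; (ii) 0.85 R_nwl + 1.5 R_nwt = 2073 kN.
R_n = max = 2073 kN [governs: (ii)]; φR_n = 1555 kN.

φR_n ≈ 1560 kN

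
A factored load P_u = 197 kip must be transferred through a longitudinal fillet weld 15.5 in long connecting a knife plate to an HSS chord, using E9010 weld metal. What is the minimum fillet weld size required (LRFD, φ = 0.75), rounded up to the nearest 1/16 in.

E90XX → F_EXX = 90 ksi.
Total weld length L = 15.5 in.
Required throat t_e = P_u / (φ × 0.6 F_EXX × L) = 197 / (0.75 × 0.6 × 90 × 15.5) = 0.3138 in.
Required leg w = t_e / 0.707 = 0.4439 in → use 1/2 in.

w = 1/2 in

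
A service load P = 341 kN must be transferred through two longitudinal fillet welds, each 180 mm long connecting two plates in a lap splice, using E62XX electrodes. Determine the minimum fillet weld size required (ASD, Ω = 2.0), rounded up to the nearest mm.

w = 8 mm

E62XX → F_EXX = 620 MPa.
Total weld length L = 360 mm.
Required throat t_e = P × Ω / (0.6 F_EXX × L) = 341 × 2.0 / (0.6 × 620 × 360 × 10⁻³) = 5.093 mm.
Required leg w = t_e / 0.707 = 7.203 mm → use 8 mm.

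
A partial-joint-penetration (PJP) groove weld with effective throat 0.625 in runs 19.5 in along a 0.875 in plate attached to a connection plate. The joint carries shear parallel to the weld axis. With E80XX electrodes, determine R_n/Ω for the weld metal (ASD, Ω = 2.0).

E80XX → F_EXX = 80 ksi.
Effective throat (given) t_e = 0.625 in.
A_we = 0.625 × 19.5 = 12.19 in².
F_nw = 0.6 F_EXX = 48 ksi.
R_n/Ω = (48 × 12.19) / 2.0 = 292.5 kip.

R_n/Ω ≈ 292 kip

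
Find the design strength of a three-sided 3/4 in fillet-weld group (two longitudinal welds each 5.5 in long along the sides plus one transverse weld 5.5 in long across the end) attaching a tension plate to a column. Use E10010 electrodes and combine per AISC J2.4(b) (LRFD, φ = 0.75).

E100XX → F_EXX = 100 ksi.
t_e = 0.707 × 0.75 = 0.5302 in.
R_nwl = 0.6 × 100 × 0.5302 × 11 = 350 kip (longitudinal, 2 welds).
R_nwt = 0.6 × 100 × 0.5302 × 5.5 = 175 kip (transverse, base value).
(i) R_nwl + R_nwt = 524.9 kip; (ii) 0.85 R_nwl + 1.5 R_nwt = 559.9 kip.
R_n = max = 559.9 kip [governs: (ii)]; φR_n = 420 kip.

φR_n ≈ 420 kip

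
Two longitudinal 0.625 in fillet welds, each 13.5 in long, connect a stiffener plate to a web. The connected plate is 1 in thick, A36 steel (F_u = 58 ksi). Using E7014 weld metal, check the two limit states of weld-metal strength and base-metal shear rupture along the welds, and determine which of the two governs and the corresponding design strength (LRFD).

φR_n ≈ 376 kips (weld metal governs)

E70XX → F_EXX = 70 ksi.
t_e = 0.707 × 0.625 = 0.4419 in; L = 27 in.
Weld metal: φR_n = 0.75 × 0.6 × 70 × 0.4419 × 27 = 375.8 kips.
Base metal (shear rupture): φR_n = 0.75 × 0.6 × 58 × 1 × 27 = 704.7 kips.
Governing: weld metal.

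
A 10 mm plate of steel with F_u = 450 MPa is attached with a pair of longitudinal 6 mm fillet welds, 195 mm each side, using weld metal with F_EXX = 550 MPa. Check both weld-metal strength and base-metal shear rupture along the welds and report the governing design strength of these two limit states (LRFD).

t_e = 0.707 × 6 = 4.242 mm; L = 390 mm.
Weld metal: φR_n = 0.75 × 0.6 × 550 × 4.242 × 390 × 10⁻³ = 409.5 kN.
Base metal (shear rupture): φR_n = 0.75 × 0.6 × 450 × 10 × 390 × 10⁻³ = 789.8 kN.
Governing: weld metal.

φR_n ≈ 409 kN (weld metal governs)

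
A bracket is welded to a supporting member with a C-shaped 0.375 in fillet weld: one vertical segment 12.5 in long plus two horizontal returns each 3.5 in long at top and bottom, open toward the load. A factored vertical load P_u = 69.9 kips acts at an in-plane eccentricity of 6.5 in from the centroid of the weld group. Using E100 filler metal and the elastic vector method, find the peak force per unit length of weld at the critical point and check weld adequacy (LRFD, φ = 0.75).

f_max ≈ 8.95 kip/in; adequate

E100XX → F_EXX = 100 ksi.
Total weld length L_w = 19.5 in. Treat welds as unit-width lines.
Centroid: x̄ = 2×3.5×1.75 / 19.5 = 0.6282 in from the vertical weld.
Polar moment about centroid: J = I_x + I_y = [12.5³/12 + 2×3.5×6.25²] + [12.5×0.6282² + 2(3.5³/12 + 3.5×1.122²)] = 457.1 in³.
Direct shear f_v = P/L_w = 69.9 / 19.5 = 3.585 kip/in (vertical).
Torsion M = P·e = 69.9 × 6.5 = 454.35 kip·in.
Critical point at (x, y) = (2.872, 6.25) from centroid. f_tx = M·y/J = 6.213 kip/in; f_ty = M·x/J = 2.855 kip/in.
Resultant f_max = √[f_tx² + (f_v + f_ty)²] = √[6.213² + (3.585 + 2.855)²] = 8.948 kip/in.
Capacity per unit length: φr_n = 0.75 × 0.6 × 100 × (0.707 × 0.375) = 11.93 kip/in.
8.948 ≤ 11.93 → adequate.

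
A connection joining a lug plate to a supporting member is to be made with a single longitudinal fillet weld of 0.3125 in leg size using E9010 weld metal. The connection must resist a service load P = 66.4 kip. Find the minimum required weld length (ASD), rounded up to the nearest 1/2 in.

L = 11.5 in

E90XX → F_EXX = 90 ksi.
Throat t_e = 0.707 × 0.3125 = 0.2209 in.
r_n/Ω = (0.6 × 90 × 0.2209) / 2.0 = 5.965 kip/in.
L_req = P / (r_n/Ω) = 66.4 / 5.965 = 11.13 in total.
Round up → use L = 11.5 in.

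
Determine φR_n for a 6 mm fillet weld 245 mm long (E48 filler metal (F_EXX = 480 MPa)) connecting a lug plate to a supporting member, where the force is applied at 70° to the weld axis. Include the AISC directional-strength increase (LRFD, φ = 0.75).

φR_n ≈ 327 kN

t_e = 0.707 × 6 = 4.242 mm; A_we = 4.242 × 245 = 1039 mm².
Directional factor: 1.0 + 0.5 sin^1.5(70°) = 1.455.
F_nw = 0.6 × 480 × 1.455 = 419.2 MPa.
φR_n = 0.75 × 419.2 × 1039 × 10⁻³ = 326.7 kN.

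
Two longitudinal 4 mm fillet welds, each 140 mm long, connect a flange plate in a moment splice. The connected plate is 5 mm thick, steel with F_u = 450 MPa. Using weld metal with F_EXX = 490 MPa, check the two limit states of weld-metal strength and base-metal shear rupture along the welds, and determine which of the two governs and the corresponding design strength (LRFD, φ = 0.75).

t_e = 0.707 × 4 = 2.828 mm; L = 280 mm.
Weld metal: φR_n = 0.75 × 0.6 × 490 × 2.828 × 280 × 10⁻³ = 174.6 kN.
Base metal (shear rupture): φR_n = 0.75 × 0.6 × 450 × 5 × 280 × 10⁻³ = 283.5 kN.
Governing: weld metal.

φR_n ≈ 175 kN (weld metal governs)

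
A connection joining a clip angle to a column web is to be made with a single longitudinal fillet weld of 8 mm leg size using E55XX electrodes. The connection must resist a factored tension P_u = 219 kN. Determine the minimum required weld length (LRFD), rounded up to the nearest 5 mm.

E55XX → F_EXX = 550 MPa.
Throat t_e = 0.707 × 8 = 5.656 mm.
φr_n = 0.75 × 0.6 × 550 × 5.656 × 10⁻³ = 1.4 kN/mm.
L_req = P_u / φr_n = 219 / 1.4 = 156.4 mm total.
Round up → use L = 160 mm.

L = 160 mm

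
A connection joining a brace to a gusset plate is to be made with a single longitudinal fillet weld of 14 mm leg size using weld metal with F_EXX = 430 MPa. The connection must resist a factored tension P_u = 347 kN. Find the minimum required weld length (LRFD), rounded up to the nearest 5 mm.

L = 185 mm

Throat t_e = 0.707 × 14 = 9.898 mm.
φr_n = 0.75 × 0.6 × 430 × 9.898 × 10⁻³ = 1.915 kN/mm.
L_req = P_u / φr_n = 347 / 1.915 = 181.2 mm total.
Round up → use L = 185 mm.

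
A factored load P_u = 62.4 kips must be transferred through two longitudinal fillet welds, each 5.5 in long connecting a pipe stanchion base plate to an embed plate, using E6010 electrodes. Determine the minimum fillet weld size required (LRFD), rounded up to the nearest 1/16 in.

w = 5/16 in

E60XX → F_EXX = 60 ksi.
Total weld length L = 11 in.
Required throat t_e = P_u / (φ × 0.6 F_EXX × L) = 62.4 / (0.75 × 0.6 × 60 × 11) = 0.2101 in.
Required leg w = t_e / 0.707 = 0.2972 in → use 5/16 in.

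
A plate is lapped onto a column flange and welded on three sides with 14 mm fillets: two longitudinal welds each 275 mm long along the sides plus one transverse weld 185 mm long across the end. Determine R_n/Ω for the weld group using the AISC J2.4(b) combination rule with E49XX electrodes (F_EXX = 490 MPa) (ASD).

R_n/Ω ≈ 1080 kN

t_e = 0.707 × 14 = 9.898 mm.
R_nwl = 0.6 × 490 × 9.898 × 550 × 10⁻³ = 1601 kN (longitudinal, 2 welds).
R_nwt = 0.6 × 490 × 9.898 × 185 × 10⁻³ = 538.4 kN (transverse, base value).
(i) R_nwl + R_nwt = 2139 kN; (ii) 0.85 R_nwl + 1.5 R_nwt = 2168 kN.
R_n = max = 2168 kN [governs: (ii)]; R_n/Ω = 1084 kN.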